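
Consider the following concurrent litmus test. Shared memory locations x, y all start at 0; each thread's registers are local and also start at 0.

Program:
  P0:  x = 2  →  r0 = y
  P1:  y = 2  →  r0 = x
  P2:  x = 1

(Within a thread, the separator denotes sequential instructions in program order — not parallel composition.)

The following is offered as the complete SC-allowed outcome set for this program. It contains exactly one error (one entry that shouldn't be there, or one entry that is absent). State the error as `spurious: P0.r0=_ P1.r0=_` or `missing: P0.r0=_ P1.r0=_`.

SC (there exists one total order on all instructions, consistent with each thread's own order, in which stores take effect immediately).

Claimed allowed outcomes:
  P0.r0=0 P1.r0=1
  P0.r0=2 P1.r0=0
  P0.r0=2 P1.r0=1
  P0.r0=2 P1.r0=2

missing: P0.r0=0 P1.r0=2

outcome vector order: (P0.r0,P1.r0)
[SC] allowed = {0/1 0/2 2/0 2/1 2/2}
SC∖claimed = {0/2}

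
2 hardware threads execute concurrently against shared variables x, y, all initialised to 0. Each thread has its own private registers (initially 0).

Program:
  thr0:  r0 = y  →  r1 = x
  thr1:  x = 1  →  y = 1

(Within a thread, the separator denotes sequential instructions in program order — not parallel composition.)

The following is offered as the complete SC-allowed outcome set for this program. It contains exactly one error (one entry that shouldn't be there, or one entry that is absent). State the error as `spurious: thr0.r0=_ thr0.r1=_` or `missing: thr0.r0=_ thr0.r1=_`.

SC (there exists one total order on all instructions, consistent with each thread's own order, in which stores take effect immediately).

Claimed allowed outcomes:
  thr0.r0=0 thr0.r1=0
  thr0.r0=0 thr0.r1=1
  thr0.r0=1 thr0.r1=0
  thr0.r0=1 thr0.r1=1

outcome vector order: (thr0.r0,thr0.r1)
[SC] allowed = {<0 0> <0 1> <1 1>}
claimed∖SC = {<1 0>}

spurious: thr0.r0=1 thr0.r1=0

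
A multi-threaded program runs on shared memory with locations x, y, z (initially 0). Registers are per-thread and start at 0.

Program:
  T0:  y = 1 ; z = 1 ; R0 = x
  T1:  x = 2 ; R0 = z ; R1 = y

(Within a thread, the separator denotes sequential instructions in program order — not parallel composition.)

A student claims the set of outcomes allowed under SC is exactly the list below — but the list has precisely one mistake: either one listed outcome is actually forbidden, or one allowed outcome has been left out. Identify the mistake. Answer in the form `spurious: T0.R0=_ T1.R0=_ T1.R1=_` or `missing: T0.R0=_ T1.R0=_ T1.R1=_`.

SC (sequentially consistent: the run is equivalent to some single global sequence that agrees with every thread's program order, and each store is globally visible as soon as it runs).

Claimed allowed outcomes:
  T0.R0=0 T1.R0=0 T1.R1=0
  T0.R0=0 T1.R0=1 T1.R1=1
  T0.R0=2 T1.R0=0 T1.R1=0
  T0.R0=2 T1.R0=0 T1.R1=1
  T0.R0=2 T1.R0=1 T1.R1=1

spurious: T0.R0=0 T1.R0=0 T1.R1=0

outcome vector order: (T0.R0,T1.R0,T1.R1)
SC: 4 outcomes — {(0,1,1), (2,0,0), (2,0,1), (2,1,1)}
claimed∖SC = {(0,0,0)}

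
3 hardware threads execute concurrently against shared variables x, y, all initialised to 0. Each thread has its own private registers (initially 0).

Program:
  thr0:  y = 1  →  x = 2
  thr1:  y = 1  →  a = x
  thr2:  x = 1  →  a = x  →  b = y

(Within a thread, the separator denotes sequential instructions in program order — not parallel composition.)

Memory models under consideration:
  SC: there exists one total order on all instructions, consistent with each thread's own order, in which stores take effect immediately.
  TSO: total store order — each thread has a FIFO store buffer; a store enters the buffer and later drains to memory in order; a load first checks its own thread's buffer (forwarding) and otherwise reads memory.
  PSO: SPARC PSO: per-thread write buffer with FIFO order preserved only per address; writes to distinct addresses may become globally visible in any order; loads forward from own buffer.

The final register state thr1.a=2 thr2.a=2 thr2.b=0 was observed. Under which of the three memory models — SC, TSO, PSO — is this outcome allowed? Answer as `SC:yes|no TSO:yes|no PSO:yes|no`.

outcome vector order: (thr1.a,thr2.a,thr2.b)
SC: 8 outcomes — {<0 1 1>; <0 2 1>; <1 1 0>; <1 1 1>; <1 2 1>; <2 1 0>; <2 1 1>; <2 2 1>}
TSO: 9 outcomes — {<0 1 0>; <0 1 1>; <0 2 1>; <1 1 0>; <1 1 1>; <1 2 1>; <2 1 0>; <2 1 1>; <2 2 1>}
PSO: 12 outcomes — {<0 1 0>; <0 1 1>; <0 2 0>; <0 2 1>; <1 1 0>; <1 1 1>; <1 2 0>; <1 2 1>; <2 1 0>; <2 1 1>; <2 2 0>; <2 2 1>}
target <2 2 0> ∈ {PSO}

SC:no TSO:no PSO:yes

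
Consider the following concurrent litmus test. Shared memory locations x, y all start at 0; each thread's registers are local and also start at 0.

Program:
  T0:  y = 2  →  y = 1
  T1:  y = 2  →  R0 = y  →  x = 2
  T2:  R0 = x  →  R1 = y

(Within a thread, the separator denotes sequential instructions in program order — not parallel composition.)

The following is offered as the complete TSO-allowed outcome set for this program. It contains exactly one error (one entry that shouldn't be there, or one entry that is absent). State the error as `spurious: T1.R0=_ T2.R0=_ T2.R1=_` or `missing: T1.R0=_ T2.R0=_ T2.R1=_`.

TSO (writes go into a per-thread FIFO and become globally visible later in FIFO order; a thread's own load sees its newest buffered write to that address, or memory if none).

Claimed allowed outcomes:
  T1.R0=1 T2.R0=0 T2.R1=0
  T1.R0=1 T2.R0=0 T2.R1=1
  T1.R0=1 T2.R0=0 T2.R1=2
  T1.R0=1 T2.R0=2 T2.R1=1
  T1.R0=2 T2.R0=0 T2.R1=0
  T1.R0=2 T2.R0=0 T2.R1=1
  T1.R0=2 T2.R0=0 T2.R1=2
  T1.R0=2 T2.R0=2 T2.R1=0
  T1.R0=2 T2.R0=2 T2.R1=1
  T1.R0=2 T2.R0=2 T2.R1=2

spurious: T1.R0=2 T2.R0=2 T2.R1=0

outcome vector order: (T1.R0,T2.R0,T2.R1)
TSO (9): <1 0 0>; <1 0 1>; <1 0 2>; <1 2 1>; <2 0 0>; <2 0 1>; <2 0 2>; <2 2 1>; <2 2 2>
claimed∖TSO = {<2 2 0>}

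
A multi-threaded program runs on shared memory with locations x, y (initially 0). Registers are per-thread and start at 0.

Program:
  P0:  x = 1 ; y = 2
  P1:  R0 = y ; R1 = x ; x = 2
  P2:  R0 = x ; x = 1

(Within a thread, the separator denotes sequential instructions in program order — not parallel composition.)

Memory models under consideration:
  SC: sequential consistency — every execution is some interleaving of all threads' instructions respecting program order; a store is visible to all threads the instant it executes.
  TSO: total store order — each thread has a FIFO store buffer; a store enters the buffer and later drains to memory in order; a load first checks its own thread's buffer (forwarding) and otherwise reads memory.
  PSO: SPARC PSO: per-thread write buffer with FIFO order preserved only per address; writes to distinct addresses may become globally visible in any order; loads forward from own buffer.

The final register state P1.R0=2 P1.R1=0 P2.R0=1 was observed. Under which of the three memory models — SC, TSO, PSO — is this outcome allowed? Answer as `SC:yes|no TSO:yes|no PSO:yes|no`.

SC:no TSO:no PSO:yes

outcome vector order: (P1.R0,P1.R1,P2.R0)
[SC] allowed = {0/0/0 0/0/1 0/0/2 0/1/0 0/1/1 0/1/2 2/1/0 2/1/1 2/1/2}
[TSO] allowed = {0/0/0 0/0/1 0/0/2 0/1/0 0/1/1 0/1/2 2/1/0 2/1/1 2/1/2}
[PSO] allowed = {0/0/0 0/0/1 0/0/2 0/1/0 0/1/1 0/1/2 2/0/0 2/0/1 2/0/2 2/1/0 2/1/1 2/1/2}
target 2/0/1 ∈ {PSO}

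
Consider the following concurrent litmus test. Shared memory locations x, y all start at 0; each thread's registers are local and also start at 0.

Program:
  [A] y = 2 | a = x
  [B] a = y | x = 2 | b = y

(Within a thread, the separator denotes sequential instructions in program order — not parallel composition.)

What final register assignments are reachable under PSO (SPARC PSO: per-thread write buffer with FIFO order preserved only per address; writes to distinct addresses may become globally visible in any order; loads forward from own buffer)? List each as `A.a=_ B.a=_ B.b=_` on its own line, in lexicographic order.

A.a=0 B.a=0 B.b=0
A.a=0 B.a=0 B.b=2
A.a=0 B.a=2 B.b=2
A.a=2 B.a=0 B.b=0
A.a=2 B.a=0 B.b=2
A.a=2 B.a=2 B.b=2

outcome vector order: (A.a,B.a,B.b)
|PSO outcomes| = 6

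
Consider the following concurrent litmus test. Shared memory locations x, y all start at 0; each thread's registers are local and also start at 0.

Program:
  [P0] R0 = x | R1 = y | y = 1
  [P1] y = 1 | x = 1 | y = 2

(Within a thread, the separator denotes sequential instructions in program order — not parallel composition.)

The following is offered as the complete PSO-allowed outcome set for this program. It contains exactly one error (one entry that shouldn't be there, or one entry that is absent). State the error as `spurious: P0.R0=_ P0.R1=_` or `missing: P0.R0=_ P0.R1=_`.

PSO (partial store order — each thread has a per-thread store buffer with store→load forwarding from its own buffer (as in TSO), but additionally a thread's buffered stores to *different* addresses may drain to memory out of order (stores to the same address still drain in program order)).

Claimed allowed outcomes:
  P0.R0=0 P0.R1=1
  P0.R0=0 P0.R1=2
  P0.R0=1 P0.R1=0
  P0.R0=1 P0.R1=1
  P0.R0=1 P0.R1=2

missing: P0.R0=0 P0.R1=0

outcome vector order: (P0.R0,P0.R1)
[PSO] allowed = {00; 01; 02; 10; 11; 12}
PSO∖claimed = {00}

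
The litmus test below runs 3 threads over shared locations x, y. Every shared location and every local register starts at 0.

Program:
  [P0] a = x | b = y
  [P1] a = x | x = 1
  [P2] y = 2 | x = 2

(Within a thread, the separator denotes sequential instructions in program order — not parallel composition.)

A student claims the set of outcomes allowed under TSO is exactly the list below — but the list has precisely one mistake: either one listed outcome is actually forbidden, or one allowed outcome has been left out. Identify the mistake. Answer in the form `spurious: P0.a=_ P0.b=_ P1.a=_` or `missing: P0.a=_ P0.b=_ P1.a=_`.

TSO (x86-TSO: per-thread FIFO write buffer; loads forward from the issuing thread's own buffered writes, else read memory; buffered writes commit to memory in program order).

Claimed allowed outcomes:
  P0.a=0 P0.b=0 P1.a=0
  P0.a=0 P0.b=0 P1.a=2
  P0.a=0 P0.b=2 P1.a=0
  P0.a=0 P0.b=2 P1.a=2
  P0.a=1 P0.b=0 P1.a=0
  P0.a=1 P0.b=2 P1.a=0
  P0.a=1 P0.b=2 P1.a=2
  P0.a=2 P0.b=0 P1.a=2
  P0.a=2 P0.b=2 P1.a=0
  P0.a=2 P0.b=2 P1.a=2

outcome vector order: (P0.a,P0.b,P1.a)
TSO: 9 outcomes — {(0,0,0); (0,0,2); (0,2,0); (0,2,2); (1,0,0); (1,2,0); (1,2,2); (2,2,0); (2,2,2)}
claimed∖TSO = {(2,0,2)}

spurious: P0.a=2 P0.b=0 P1.a=2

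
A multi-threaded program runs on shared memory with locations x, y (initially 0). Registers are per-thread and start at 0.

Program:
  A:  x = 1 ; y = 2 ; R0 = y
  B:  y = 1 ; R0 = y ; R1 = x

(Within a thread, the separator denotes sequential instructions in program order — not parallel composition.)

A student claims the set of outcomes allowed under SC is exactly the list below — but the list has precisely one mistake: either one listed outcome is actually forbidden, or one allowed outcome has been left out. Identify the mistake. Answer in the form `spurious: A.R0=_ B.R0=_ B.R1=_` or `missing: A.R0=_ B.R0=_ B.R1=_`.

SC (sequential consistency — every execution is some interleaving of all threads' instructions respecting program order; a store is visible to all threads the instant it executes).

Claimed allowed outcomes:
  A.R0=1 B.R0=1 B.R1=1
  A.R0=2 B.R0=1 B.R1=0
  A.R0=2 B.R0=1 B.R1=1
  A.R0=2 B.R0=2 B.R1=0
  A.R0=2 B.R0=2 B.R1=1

spurious: A.R0=2 B.R0=2 B.R1=0

outcome vector order: (A.R0,B.R0,B.R1)
under SC → <1 1 1>; <2 1 0>; <2 1 1>; <2 2 1>
claimed∖SC = {<2 2 0>}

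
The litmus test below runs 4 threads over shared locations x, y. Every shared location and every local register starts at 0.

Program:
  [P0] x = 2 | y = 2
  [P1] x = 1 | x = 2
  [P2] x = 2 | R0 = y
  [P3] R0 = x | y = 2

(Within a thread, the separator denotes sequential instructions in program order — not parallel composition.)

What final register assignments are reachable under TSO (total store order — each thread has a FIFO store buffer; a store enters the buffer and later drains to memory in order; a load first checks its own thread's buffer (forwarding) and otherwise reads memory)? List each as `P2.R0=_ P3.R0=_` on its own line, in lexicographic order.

P2.R0=0 P3.R0=0
P2.R0=0 P3.R0=1
P2.R0=0 P3.R0=2
P2.R0=2 P3.R0=0
P2.R0=2 P3.R0=1
P2.R0=2 P3.R0=2

outcome vector order: (P2.R0,P3.R0)
|TSO outcomes| = 6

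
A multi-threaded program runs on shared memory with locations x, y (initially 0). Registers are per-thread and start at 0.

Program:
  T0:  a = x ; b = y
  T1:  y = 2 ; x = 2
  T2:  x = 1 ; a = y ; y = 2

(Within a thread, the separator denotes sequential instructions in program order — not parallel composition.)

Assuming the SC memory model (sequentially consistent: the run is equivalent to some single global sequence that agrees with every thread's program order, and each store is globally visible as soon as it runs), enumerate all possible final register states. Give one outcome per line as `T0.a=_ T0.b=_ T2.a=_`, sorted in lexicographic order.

outcome vector order: (T0.a,T0.b,T2.a)
|SC outcomes| = 10

T0.a=0 T0.b=0 T2.a=0
T0.a=0 T0.b=0 T2.a=2
T0.a=0 T0.b=2 T2.a=0
T0.a=0 T0.b=2 T2.a=2
T0.a=1 T0.b=0 T2.a=0
T0.a=1 T0.b=0 T2.a=2
T0.a=1 T0.b=2 T2.a=0
T0.a=1 T0.b=2 T2.a=2
T0.a=2 T0.b=2 T2.a=0
T0.a=2 T0.b=2 T2.a=2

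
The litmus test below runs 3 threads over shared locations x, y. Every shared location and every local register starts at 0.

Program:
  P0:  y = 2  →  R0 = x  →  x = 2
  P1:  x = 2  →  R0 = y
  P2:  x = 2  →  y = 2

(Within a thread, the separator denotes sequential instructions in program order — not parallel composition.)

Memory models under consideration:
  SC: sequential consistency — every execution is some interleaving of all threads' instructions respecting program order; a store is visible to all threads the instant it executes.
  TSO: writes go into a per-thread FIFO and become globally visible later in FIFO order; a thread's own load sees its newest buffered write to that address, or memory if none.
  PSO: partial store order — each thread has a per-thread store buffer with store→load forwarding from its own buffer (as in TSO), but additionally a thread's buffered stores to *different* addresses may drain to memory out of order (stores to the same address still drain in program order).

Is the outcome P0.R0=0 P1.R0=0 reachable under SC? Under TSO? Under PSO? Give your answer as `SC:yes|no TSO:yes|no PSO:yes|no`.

outcome vector order: (P0.R0,P1.R0)
under SC → <0 2>; <2 0>; <2 2>
under TSO → <0 0>; <0 2>; <2 0>; <2 2>
under PSO → <0 0>; <0 2>; <2 0>; <2 2>
target <0 0> ∈ {TSO,PSO}

SC:no TSO:yes PSO:yes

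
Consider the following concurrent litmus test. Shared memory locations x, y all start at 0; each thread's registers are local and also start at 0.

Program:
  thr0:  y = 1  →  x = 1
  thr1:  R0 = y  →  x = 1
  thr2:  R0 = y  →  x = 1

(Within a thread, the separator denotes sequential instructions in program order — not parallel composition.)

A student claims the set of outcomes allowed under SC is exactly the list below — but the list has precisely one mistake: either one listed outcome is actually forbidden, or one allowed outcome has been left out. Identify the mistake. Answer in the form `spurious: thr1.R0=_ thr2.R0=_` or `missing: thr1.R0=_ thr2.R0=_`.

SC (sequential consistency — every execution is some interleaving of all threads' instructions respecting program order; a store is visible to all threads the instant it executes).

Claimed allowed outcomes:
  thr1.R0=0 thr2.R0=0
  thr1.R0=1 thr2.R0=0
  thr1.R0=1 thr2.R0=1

outcome vector order: (thr1.R0,thr2.R0)
SC (4): <0 0>, <0 1>, <1 0>, <1 1>
SC∖claimed = {<0 1>}

missing: thr1.R0=0 thr2.R0=1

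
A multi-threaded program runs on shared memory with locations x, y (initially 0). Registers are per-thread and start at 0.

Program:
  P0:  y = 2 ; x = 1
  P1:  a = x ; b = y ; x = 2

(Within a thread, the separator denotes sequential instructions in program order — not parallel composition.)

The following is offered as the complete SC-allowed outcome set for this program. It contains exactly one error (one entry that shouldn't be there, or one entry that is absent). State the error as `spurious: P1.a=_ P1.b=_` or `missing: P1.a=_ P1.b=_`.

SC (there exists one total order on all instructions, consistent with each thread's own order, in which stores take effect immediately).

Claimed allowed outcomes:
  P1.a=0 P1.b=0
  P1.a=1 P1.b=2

outcome vector order: (P1.a,P1.b)
SC (3): <0 0>, <0 2>, <1 2>
SC∖claimed = {<0 2>}

missing: P1.a=0 P1.b=2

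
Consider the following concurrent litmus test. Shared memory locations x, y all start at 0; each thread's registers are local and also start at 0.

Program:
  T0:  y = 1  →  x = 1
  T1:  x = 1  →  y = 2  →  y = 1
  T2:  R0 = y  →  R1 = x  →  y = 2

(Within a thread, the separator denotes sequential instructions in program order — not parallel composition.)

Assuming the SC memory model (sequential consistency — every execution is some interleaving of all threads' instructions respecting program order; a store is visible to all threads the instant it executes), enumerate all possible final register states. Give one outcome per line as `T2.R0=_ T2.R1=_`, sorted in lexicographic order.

T2.R0=0 T2.R1=0
T2.R0=0 T2.R1=1
T2.R0=1 T2.R1=0
T2.R0=1 T2.R1=1
T2.R0=2 T2.R1=1

outcome vector order: (T2.R0,T2.R1)
|SC outcomes| = 5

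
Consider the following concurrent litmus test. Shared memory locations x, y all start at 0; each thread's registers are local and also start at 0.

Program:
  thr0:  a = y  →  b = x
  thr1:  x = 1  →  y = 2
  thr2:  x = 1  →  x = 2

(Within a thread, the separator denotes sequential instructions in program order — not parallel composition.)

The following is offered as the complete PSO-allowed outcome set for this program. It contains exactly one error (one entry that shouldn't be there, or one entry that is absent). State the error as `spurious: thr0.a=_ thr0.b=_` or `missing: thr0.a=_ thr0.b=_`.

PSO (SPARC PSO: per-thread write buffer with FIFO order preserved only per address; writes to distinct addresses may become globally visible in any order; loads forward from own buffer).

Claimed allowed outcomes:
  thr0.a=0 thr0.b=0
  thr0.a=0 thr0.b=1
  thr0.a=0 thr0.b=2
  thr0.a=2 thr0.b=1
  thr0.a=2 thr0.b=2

missing: thr0.a=2 thr0.b=0

outcome vector order: (thr0.a,thr0.b)
PSO (6): (0,0); (0,1); (0,2); (2,0); (2,1); (2,2)
PSO∖claimed = {(2,0)}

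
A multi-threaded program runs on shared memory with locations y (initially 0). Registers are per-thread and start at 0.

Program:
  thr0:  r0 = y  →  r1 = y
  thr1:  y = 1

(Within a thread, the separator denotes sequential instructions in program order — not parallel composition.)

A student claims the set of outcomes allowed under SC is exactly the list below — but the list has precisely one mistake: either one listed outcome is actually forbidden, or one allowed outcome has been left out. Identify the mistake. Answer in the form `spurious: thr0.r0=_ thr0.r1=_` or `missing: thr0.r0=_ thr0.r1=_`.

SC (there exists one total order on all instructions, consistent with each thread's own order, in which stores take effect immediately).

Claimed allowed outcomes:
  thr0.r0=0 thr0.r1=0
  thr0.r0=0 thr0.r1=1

outcome vector order: (thr0.r0,thr0.r1)
[SC] allowed = {0/0; 0/1; 1/1}
SC∖claimed = {1/1}

missing: thr0.r0=1 thr0.r1=1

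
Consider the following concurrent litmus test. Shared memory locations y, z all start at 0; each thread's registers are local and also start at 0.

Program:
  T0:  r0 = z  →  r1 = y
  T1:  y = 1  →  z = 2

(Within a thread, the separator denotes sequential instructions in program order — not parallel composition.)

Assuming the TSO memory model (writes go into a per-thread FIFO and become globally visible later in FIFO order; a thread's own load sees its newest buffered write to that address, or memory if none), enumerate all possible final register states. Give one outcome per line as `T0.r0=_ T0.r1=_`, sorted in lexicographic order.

T0.r0=0 T0.r1=0
T0.r0=0 T0.r1=1
T0.r0=2 T0.r1=1

outcome vector order: (T0.r0,T0.r1)
|TSO outcomes| = 3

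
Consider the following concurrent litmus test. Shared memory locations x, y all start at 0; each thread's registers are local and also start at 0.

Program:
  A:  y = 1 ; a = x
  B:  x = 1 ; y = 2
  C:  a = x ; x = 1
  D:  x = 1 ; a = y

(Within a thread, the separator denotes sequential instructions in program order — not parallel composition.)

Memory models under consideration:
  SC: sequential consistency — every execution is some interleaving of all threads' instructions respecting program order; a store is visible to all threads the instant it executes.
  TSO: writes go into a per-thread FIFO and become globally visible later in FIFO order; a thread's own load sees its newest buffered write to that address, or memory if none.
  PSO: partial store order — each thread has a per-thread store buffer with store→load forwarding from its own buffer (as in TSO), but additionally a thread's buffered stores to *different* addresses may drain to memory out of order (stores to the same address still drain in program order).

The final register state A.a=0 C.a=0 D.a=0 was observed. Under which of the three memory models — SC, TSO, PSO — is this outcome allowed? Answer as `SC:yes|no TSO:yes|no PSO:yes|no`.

outcome vector order: (A.a,C.a,D.a)
SC (10): <0 0 1>; <0 0 2>; <0 1 1>; <0 1 2>; <1 0 0>; <1 0 1>; <1 0 2>; <1 1 0>; <1 1 1>; <1 1 2>
TSO (12): <0 0 0>; <0 0 1>; <0 0 2>; <0 1 0>; <0 1 1>; <0 1 2>; <1 0 0>; <1 0 1>; <1 0 2>; <1 1 0>; <1 1 1>; <1 1 2>
PSO (12): <0 0 0>; <0 0 1>; <0 0 2>; <0 1 0>; <0 1 1>; <0 1 2>; <1 0 0>; <1 0 1>; <1 0 2>; <1 1 0>; <1 1 1>; <1 1 2>
target <0 0 0> ∈ {TSO,PSO}

SC:no TSO:yes PSO:yes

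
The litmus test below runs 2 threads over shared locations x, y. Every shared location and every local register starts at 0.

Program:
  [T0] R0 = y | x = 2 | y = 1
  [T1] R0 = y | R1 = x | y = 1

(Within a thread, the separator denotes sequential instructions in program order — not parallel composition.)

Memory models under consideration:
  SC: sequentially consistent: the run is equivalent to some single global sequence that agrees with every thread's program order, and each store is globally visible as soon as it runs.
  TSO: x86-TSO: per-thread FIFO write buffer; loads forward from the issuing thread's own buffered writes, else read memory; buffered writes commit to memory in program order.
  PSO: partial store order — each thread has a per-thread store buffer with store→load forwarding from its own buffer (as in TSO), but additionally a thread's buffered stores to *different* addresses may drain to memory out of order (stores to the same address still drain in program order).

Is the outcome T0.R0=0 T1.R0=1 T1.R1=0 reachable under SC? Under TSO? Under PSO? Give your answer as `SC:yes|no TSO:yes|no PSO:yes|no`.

SC:no TSO:no PSO:yes

outcome vector order: (T0.R0,T1.R0,T1.R1)
SC (4): (0,0,0), (0,0,2), (0,1,2), (1,0,0)
TSO (4): (0,0,0), (0,0,2), (0,1,2), (1,0,0)
PSO (5): (0,0,0), (0,0,2), (0,1,0), (0,1,2), (1,0,0)
target (0,1,0) ∈ {PSO}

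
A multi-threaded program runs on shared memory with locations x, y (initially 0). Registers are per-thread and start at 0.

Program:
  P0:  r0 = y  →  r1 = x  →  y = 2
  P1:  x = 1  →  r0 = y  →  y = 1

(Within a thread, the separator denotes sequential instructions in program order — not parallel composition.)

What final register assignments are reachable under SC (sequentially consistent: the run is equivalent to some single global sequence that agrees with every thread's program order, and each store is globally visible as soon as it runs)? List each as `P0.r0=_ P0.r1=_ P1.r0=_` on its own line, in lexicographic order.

outcome vector order: (P0.r0,P0.r1,P1.r0)
|SC outcomes| = 5

P0.r0=0 P0.r1=0 P1.r0=0
P0.r0=0 P0.r1=0 P1.r0=2
P0.r0=0 P0.r1=1 P1.r0=0
P0.r0=0 P0.r1=1 P1.r0=2
P0.r0=1 P0.r1=1 P1.r0=0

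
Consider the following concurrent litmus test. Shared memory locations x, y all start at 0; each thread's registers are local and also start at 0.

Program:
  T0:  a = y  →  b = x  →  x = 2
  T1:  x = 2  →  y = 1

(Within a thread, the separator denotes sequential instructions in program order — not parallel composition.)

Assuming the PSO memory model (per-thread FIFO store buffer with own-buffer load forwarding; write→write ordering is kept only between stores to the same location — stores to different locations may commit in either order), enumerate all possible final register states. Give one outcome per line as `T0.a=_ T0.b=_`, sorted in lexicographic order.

outcome vector order: (T0.a,T0.b)
|PSO outcomes| = 4

T0.a=0 T0.b=0
T0.a=0 T0.b=2
T0.a=1 T0.b=0
T0.a=1 T0.b=2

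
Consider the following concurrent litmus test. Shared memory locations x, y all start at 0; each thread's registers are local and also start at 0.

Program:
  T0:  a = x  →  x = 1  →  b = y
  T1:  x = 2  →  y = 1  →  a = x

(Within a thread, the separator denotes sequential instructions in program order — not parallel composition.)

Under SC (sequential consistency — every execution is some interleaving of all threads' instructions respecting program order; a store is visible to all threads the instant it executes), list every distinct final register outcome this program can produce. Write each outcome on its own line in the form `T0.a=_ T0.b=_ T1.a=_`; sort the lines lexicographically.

T0.a=0 T0.b=0 T1.a=1
T0.a=0 T0.b=0 T1.a=2
T0.a=0 T0.b=1 T1.a=1
T0.a=0 T0.b=1 T1.a=2
T0.a=2 T0.b=0 T1.a=1
T0.a=2 T0.b=1 T1.a=1
T0.a=2 T0.b=1 T1.a=2

outcome vector order: (T0.a,T0.b,T1.a)
|SC outcomes| = 7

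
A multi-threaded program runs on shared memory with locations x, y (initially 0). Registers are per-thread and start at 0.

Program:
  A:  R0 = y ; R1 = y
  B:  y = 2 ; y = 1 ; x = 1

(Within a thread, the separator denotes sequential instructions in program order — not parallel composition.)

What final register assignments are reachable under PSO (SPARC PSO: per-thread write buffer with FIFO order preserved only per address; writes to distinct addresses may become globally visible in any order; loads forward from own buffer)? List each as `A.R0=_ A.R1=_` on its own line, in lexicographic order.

A.R0=0 A.R1=0
A.R0=0 A.R1=1
A.R0=0 A.R1=2
A.R0=1 A.R1=1
A.R0=2 A.R1=1
A.R0=2 A.R1=2

outcome vector order: (A.R0,A.R1)
|PSO outcomes| = 6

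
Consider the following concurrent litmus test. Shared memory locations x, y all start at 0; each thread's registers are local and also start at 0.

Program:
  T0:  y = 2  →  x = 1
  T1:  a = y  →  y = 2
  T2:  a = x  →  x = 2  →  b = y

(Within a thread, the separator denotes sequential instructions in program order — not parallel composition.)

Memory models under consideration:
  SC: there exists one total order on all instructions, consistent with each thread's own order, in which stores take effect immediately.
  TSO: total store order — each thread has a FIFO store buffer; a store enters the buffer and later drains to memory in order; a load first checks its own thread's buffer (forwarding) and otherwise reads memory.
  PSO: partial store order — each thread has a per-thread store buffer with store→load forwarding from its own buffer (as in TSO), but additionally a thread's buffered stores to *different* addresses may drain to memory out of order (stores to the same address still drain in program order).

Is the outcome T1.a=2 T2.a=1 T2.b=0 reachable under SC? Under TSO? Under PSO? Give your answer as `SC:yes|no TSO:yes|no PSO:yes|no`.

outcome vector order: (T1.a,T2.a,T2.b)
SC (6): (0,0,0), (0,0,2), (0,1,2), (2,0,0), (2,0,2), (2,1,2)
TSO (6): (0,0,0), (0,0,2), (0,1,2), (2,0,0), (2,0,2), (2,1,2)
PSO (8): (0,0,0), (0,0,2), (0,1,0), (0,1,2), (2,0,0), (2,0,2), (2,1,0), (2,1,2)
target (2,1,0) ∈ {PSO}

SC:no TSO:no PSO:yes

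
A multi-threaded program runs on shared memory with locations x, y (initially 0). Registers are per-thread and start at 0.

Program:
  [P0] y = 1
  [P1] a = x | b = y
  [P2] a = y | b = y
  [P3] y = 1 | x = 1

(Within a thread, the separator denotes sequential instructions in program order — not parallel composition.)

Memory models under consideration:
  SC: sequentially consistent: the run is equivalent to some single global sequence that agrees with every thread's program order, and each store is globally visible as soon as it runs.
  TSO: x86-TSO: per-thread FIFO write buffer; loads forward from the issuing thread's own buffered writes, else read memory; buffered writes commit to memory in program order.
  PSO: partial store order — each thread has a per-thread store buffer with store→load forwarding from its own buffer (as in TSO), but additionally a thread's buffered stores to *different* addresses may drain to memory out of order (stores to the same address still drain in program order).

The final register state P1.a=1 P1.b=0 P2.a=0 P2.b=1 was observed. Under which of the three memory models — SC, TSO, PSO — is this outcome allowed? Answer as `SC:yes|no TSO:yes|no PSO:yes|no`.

outcome vector order: (P1.a,P1.b,P2.a,P2.b)
[SC] allowed = {(0,0,0,0); (0,0,0,1); (0,0,1,1); (0,1,0,0); (0,1,0,1); (0,1,1,1); (1,1,0,0); (1,1,0,1); (1,1,1,1)}
[TSO] allowed = {(0,0,0,0); (0,0,0,1); (0,0,1,1); (0,1,0,0); (0,1,0,1); (0,1,1,1); (1,1,0,0); (1,1,0,1); (1,1,1,1)}
[PSO] allowed = {(0,0,0,0); (0,0,0,1); (0,0,1,1); (0,1,0,0); (0,1,0,1); (0,1,1,1); (1,0,0,0); (1,0,0,1); (1,0,1,1); (1,1,0,0); (1,1,0,1); (1,1,1,1)}
target (1,0,0,1) ∈ {PSO}

SC:no TSO:no PSO:yes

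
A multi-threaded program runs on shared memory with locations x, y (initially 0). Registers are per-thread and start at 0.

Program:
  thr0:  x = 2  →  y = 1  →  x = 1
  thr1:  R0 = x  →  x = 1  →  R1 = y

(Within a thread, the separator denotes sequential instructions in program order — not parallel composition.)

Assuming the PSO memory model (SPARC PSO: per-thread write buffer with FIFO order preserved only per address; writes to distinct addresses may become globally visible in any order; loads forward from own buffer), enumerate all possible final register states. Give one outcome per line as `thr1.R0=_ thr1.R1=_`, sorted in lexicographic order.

outcome vector order: (thr1.R0,thr1.R1)
|PSO outcomes| = 6

thr1.R0=0 thr1.R1=0
thr1.R0=0 thr1.R1=1
thr1.R0=1 thr1.R1=0
thr1.R0=1 thr1.R1=1
thr1.R0=2 thr1.R1=0
thr1.R0=2 thr1.R1=1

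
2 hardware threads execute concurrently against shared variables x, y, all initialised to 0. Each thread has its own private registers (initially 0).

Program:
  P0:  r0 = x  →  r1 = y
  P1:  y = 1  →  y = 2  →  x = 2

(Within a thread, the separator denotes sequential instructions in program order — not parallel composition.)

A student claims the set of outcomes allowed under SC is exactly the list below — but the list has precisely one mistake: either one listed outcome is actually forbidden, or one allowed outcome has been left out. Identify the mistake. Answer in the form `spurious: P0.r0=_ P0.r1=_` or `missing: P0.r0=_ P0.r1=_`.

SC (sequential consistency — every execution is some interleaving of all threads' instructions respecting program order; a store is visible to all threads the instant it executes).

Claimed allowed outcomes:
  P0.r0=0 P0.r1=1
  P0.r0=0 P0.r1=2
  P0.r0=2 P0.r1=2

outcome vector order: (P0.r0,P0.r1)
under SC → 00, 01, 02, 22
SC∖claimed = {00}

missing: P0.r0=0 P0.r1=0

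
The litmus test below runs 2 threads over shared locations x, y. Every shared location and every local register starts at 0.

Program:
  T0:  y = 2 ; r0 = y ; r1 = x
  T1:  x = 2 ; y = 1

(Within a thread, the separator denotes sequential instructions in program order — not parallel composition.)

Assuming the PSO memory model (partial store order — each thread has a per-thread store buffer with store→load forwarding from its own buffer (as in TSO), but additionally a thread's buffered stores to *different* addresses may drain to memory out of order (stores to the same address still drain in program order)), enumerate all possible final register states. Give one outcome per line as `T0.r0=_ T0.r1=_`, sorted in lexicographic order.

T0.r0=1 T0.r1=0
T0.r0=1 T0.r1=2
T0.r0=2 T0.r1=0
T0.r0=2 T0.r1=2

outcome vector order: (T0.r0,T0.r1)
|PSO outcomes| = 4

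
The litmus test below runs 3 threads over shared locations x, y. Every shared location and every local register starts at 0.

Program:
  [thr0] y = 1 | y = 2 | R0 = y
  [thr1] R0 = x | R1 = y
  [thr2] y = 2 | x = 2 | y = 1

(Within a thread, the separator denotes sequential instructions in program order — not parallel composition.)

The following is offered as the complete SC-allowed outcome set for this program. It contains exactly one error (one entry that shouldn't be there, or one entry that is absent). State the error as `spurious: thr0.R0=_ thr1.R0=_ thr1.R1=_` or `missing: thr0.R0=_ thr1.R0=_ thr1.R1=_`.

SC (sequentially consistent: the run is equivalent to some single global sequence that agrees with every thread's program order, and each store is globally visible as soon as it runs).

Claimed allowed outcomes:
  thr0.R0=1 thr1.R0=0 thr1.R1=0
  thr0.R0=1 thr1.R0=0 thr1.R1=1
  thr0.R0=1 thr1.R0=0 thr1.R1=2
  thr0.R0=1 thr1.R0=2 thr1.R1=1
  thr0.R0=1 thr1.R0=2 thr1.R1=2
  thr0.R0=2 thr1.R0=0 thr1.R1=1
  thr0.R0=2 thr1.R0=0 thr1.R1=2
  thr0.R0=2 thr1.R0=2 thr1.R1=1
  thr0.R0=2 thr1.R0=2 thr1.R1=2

missing: thr0.R0=2 thr1.R0=0 thr1.R1=0

outcome vector order: (thr0.R0,thr1.R0,thr1.R1)
[SC] allowed = {100, 101, 102, 121, 122, 200, 201, 202, 221, 222}
SC∖claimed = {200}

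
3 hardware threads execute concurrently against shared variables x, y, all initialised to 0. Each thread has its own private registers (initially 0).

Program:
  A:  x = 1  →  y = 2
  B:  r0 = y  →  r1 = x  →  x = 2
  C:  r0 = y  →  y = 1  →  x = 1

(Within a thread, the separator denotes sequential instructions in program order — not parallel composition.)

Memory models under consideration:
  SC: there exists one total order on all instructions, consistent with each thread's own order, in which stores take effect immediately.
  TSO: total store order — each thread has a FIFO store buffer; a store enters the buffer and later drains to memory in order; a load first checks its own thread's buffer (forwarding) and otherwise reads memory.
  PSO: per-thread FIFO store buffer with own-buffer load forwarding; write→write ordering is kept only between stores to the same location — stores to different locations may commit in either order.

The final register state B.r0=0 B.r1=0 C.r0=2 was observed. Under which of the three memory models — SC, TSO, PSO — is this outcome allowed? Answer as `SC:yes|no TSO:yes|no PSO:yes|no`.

SC:yes TSO:yes PSO:yes

outcome vector order: (B.r0,B.r1,C.r0)
SC (9): 0/0/0, 0/0/2, 0/1/0, 0/1/2, 1/0/0, 1/1/0, 1/1/2, 2/1/0, 2/1/2
TSO (9): 0/0/0, 0/0/2, 0/1/0, 0/1/2, 1/0/0, 1/1/0, 1/1/2, 2/1/0, 2/1/2
PSO (12): 0/0/0, 0/0/2, 0/1/0, 0/1/2, 1/0/0, 1/0/2, 1/1/0, 1/1/2, 2/0/0, 2/0/2, 2/1/0, 2/1/2
target 0/0/2 ∈ {SC,TSO,PSO}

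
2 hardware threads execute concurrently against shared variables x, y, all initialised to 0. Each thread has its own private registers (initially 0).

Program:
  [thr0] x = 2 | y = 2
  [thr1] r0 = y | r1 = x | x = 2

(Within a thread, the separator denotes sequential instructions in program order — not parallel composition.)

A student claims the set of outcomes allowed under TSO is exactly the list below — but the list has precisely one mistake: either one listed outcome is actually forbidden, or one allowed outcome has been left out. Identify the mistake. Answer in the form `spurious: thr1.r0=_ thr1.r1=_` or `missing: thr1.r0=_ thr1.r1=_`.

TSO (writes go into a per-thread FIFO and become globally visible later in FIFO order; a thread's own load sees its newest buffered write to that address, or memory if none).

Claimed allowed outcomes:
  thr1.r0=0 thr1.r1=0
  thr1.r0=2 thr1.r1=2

outcome vector order: (thr1.r0,thr1.r1)
TSO: 3 outcomes — {<0 0> <0 2> <2 2>}
TSO∖claimed = {<0 2>}

missing: thr1.r0=0 thr1.r1=2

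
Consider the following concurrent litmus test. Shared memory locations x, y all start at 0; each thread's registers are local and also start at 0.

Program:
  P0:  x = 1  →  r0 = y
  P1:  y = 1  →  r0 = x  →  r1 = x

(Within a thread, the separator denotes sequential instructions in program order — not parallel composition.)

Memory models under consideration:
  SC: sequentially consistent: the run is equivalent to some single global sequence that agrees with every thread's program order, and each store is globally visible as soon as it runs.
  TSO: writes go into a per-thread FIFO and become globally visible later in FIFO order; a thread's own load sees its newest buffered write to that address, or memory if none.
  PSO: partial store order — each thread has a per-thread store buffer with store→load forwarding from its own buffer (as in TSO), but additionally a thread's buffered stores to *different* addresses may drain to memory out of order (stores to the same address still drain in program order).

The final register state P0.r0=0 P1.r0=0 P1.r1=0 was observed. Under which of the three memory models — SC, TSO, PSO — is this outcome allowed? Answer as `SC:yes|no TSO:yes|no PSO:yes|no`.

outcome vector order: (P0.r0,P1.r0,P1.r1)
SC (4): 0/1/1; 1/0/0; 1/0/1; 1/1/1
TSO (6): 0/0/0; 0/0/1; 0/1/1; 1/0/0; 1/0/1; 1/1/1
PSO (6): 0/0/0; 0/0/1; 0/1/1; 1/0/0; 1/0/1; 1/1/1
target 0/0/0 ∈ {TSO,PSO}

SC:no TSO:yes PSO:yes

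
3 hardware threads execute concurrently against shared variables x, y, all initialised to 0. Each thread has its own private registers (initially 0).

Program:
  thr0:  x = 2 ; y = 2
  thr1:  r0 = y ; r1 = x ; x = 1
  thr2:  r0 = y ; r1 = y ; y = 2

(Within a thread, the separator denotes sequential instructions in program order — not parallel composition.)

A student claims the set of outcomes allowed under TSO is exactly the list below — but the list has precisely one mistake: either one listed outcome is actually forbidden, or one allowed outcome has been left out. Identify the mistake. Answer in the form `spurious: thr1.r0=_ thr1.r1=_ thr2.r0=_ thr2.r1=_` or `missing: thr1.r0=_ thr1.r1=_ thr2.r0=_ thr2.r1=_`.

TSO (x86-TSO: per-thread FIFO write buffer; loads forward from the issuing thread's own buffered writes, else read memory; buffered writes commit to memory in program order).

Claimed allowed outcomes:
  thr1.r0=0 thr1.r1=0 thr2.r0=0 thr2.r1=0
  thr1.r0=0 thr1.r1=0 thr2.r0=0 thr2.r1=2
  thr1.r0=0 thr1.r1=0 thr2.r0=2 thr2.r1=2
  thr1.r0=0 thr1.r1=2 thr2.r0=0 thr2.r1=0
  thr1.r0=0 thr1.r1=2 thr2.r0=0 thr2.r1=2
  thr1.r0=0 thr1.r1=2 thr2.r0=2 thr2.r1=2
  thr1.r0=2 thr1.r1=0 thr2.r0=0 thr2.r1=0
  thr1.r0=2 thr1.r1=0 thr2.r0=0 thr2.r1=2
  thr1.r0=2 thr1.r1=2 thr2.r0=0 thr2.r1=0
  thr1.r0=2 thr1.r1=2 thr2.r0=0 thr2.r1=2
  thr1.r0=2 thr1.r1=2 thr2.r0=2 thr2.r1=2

spurious: thr1.r0=2 thr1.r1=0 thr2.r0=0 thr2.r1=2

outcome vector order: (thr1.r0,thr1.r1,thr2.r0,thr2.r1)
TSO: 10 outcomes — {<0 0 0 0>, <0 0 0 2>, <0 0 2 2>, <0 2 0 0>, <0 2 0 2>, <0 2 2 2>, <2 0 0 0>, <2 2 0 0>, <2 2 0 2>, <2 2 2 2>}
claimed∖TSO = {<2 0 0 2>}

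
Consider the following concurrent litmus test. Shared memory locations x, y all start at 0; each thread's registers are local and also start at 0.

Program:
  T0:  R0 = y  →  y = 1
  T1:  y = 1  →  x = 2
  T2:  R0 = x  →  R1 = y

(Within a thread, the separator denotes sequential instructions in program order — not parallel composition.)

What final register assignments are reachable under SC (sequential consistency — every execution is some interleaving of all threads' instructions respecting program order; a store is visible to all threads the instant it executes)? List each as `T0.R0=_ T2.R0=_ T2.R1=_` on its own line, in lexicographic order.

T0.R0=0 T2.R0=0 T2.R1=0
T0.R0=0 T2.R0=0 T2.R1=1
T0.R0=0 T2.R0=2 T2.R1=1
T0.R0=1 T2.R0=0 T2.R1=0
T0.R0=1 T2.R0=0 T2.R1=1
T0.R0=1 T2.R0=2 T2.R1=1

outcome vector order: (T0.R0,T2.R0,T2.R1)
|SC outcomes| = 6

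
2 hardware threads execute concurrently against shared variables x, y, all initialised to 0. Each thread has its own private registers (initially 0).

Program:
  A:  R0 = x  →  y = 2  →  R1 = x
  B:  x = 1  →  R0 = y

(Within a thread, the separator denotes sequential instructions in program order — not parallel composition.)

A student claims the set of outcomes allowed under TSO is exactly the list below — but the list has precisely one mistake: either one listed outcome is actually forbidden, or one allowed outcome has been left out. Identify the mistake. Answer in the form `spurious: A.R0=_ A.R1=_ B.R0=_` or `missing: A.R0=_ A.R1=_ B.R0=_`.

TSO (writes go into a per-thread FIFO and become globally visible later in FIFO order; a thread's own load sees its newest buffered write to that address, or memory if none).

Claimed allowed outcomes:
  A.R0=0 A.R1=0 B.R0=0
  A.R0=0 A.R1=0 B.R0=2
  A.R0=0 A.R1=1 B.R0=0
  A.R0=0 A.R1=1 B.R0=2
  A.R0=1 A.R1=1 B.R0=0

missing: A.R0=1 A.R1=1 B.R0=2

outcome vector order: (A.R0,A.R1,B.R0)
TSO (6): 000, 002, 010, 012, 110, 112
TSO∖claimed = {112}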